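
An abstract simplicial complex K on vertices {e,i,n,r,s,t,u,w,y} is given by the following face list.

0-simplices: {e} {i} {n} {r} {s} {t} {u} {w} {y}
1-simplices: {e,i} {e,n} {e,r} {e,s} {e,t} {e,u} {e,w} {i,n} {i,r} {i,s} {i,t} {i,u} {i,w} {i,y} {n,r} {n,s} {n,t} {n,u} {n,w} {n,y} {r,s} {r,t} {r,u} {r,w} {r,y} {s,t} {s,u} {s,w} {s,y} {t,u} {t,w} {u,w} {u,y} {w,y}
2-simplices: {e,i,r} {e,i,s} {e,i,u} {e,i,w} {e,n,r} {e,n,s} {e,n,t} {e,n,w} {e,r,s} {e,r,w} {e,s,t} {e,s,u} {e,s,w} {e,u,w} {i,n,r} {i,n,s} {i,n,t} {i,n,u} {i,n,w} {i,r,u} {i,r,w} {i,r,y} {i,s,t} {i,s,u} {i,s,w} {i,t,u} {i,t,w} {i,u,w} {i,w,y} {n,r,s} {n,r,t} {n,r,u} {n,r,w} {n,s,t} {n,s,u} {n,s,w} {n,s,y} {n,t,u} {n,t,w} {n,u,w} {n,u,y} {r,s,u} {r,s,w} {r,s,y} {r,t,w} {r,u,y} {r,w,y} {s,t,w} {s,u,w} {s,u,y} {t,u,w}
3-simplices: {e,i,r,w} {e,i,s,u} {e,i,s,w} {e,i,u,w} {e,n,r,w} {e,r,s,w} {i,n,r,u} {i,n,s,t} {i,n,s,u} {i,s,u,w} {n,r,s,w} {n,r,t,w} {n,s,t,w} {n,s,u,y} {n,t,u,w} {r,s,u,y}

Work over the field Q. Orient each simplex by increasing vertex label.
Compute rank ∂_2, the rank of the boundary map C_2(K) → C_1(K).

rank∂_2=26

n_0=9 n_1=34 n_2=51 n_3=16  [Q]
∂1: piv[ei,en,er,es,et,eu,ew,iy] rk=8  ker:in,ir,is,it,iu,iw,nr,ns,nt,nu,nw,ny,rs,rt,ru,rw,ry,st,su,sw,sy,tu,tw,uw,uy,wy
∂2: piv[eir,eis,eiu,eiw,enr,ens,ent,enw,ers,erw,est,esu,esw,euw,inr,int,inu,iru,iry,itu,itw,iwy,nrt,nsy,nuy,rsy] rk=26  ker:ins,inw,irw,ist,isu,isw,iuw,nrs,nru,nrw,nst,nsu,nsw,ntu,ntw,nuw,rsu,rsw,rtw,ruy,rwy,stw,suw,suy,tuw
∂3: piv[eirw,eisu,eisw,eiuw,enrw,ersw,inru,inst,insu,isuw,nrsw,nrtw,nstw,nsuy,ntuw,rsuy] rk=16
rk∂_2=26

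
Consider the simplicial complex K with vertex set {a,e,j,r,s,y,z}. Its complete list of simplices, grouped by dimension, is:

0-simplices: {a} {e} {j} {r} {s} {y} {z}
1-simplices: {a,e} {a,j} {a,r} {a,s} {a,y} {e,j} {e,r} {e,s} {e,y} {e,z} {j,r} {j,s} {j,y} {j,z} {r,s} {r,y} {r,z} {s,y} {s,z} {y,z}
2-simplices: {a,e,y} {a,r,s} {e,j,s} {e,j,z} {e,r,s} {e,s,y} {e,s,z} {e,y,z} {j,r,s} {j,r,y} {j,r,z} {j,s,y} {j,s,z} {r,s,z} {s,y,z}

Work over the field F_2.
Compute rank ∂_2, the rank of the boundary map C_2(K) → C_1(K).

rank∂_2=12

n_0=7 n_1=20 n_2=15  [Z2]
∂1: piv[ae,aj,ar,as,ay,ez] rk=6  ker:ej,er,es,ey,jr,js,jy,jz,rs,ry,rz,sy,sz,yz
∂2: piv[aey,ars,ejs,ejz,ers,esy,esz,eyz,jrs,jry,jrz,jsy] rk=12  ker:jsz,rsz,syz
rk∂_2=12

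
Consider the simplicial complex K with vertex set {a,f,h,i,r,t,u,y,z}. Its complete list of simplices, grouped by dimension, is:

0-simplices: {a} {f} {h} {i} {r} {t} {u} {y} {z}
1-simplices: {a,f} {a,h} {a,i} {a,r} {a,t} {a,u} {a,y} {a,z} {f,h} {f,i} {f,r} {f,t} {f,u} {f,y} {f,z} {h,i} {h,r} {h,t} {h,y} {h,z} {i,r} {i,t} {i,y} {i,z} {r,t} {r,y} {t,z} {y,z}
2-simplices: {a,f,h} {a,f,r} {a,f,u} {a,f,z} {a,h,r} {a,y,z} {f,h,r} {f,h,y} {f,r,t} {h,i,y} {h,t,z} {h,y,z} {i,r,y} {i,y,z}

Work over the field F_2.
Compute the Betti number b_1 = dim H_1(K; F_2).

b_1=7

n_0=9 n_1=28 n_2=14  [Z2]
∂1: piv[af,ah,ai,ar,at,au,ay,az] rk=8  ker:fh,fi,fr,ft,fu,fy,fz,hi,hr,ht,hy,hz,ir,it,iy,iz,rt,ry,tz,yz
∂2: piv[afh,afr,afu,afz,ahr,ayz,fhy,frt,hiy,htz,hyz,iry,iyz] rk=13  ker:fhr
b_1=(28−8)−13=7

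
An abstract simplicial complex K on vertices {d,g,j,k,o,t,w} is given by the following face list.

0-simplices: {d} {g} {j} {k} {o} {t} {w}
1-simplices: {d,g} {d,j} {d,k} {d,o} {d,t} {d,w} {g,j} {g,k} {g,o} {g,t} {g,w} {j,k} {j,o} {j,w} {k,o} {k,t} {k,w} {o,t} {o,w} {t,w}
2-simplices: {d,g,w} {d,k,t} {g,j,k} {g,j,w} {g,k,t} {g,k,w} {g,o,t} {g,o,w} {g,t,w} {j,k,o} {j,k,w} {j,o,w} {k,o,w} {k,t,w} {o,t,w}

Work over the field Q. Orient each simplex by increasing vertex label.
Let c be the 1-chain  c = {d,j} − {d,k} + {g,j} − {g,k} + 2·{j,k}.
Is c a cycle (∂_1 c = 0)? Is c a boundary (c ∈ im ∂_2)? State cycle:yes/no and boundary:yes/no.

cycle:yes boundary:no

n_0=7 n_1=20 n_2=15  [Q]
∂1: piv[dg,dj,dk,do,dt,dw] rk=6  ker:gj,gk,go,gt,gw,jk,jo,jw,ko,kt,kw,ot,ow,tw
∂2: piv[dgw,dkt,gjk,gjw,gkt,gkw,got,gow,gtw,jko,jow] rk=11  ker:jkw,kow,ktw,otw
∂1c = 0
c vs im∂2: residual ≠ 0 ⇒ not boundary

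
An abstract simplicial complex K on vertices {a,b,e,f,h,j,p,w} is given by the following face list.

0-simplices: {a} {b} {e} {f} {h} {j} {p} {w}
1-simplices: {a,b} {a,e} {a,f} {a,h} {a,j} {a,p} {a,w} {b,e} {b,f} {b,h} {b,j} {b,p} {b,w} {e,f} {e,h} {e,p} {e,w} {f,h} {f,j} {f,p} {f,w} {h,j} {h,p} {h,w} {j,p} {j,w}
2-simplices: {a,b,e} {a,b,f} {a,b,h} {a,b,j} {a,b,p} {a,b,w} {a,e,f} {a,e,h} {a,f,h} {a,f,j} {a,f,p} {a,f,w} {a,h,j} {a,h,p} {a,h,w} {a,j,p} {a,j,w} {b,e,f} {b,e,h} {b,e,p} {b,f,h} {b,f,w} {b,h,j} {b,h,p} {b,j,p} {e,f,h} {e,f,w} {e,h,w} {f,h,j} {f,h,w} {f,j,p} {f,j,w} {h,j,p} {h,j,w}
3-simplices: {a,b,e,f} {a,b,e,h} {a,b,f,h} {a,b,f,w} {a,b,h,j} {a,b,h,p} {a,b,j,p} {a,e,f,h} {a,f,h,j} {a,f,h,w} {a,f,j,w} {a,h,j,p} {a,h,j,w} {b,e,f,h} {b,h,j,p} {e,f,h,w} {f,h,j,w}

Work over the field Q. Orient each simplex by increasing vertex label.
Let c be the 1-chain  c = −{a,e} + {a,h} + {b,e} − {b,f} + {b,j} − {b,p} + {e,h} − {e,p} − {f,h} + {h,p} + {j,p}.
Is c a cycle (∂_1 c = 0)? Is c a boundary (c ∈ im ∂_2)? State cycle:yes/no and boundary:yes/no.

cycle:yes boundary:yes

n_0=8 n_1=26 n_2=34 n_3=17  [Q]
∂1: piv[ab,ae,af,ah,aj,ap,aw] rk=7  ker:be,bf,bh,bj,bp,bw,ef,eh,ep,ew,fh,fj,fp,fw,hj,hp,hw,jp,jw
∂2: piv[abe,abf,abh,abj,abp,abw,aef,aeh,afh,afj,afp,afw,ahj,ahp,ahw,ajp,ajw,bep,efw] rk=19  ker:bef,beh,bfh,bfw,bhj,bhp,bjp,efh,ehw,fhj,fhw,fjp,fjw,hjp,hjw
∂3: piv[abef,abeh,abfh,abfw,abhj,abhp,abjp,aefh,afhj,afhw,afjw,ahjp,ahjw,efhw] rk=14  ker:befh,bhjp,fhjw
∂1c = 0
c vs im∂2: reduces to 0 ⇒ boundary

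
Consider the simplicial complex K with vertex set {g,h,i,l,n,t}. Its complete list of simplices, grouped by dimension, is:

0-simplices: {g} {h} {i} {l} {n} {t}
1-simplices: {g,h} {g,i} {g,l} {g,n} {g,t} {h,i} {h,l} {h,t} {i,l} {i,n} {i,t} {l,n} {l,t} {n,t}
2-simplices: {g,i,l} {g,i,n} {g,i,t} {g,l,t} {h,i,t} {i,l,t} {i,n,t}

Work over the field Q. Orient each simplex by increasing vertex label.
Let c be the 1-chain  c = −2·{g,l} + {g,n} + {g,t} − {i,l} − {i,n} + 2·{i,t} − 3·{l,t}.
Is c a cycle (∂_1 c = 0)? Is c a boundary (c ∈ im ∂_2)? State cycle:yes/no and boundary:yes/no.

n_0=6 n_1=14 n_2=7  [Q]
∂1: piv[gh,gi,gl,gn,gt] rk=5  ker:hi,hl,ht,il,in,it,ln,lt,nt
∂2: piv[gil,gin,git,glt,hit,int] rk=6  ker:ilt
∂1c = 0
c vs im∂2: reduces to 0 ⇒ boundary

cycle:yes boundary:yes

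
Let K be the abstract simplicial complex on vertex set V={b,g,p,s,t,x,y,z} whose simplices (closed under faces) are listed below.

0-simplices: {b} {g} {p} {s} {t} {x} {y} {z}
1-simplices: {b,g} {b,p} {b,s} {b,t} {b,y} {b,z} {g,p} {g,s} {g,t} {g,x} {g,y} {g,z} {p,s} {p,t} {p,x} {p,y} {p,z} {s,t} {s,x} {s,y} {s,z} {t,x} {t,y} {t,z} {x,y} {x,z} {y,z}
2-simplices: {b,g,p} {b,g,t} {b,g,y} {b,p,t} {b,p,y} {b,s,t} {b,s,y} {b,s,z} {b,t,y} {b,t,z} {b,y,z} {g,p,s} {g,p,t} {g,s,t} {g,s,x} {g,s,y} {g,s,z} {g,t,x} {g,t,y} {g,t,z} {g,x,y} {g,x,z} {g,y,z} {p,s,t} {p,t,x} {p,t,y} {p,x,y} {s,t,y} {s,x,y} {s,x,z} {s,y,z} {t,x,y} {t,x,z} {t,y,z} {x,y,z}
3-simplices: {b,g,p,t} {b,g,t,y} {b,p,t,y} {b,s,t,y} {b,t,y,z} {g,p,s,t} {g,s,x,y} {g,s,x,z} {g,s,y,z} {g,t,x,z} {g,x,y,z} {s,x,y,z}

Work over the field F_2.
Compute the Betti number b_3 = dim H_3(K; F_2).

n_0=8 n_1=27 n_2=35 n_3=12  [Z2]
∂1: piv[bg,bp,bs,bt,by,bz,gx] rk=7  ker:gp,gs,gt,gy,gz,ps,pt,px,py,pz,st,sx,sy,sz,tx,ty,tz,xy,xz,yz
∂2: piv[bgp,bgt,bgy,bpt,bpy,bst,bsy,bsz,bty,btz,byz,gps,gst,gsx,gsz,gtx,gxy,gxz,ptx] rk=19  ker:gpt,gsy,gty,gtz,gyz,pst,pty,pxy,sty,sxy,sxz,syz,txy,txz,tyz,xyz
∂3: piv[bgpt,bgty,bpty,bsty,btyz,gpst,gsxy,gsxz,gsyz,gtxz,gxyz] rk=11  ker:sxyz
b_3=(12−11)−0=1

b_3=1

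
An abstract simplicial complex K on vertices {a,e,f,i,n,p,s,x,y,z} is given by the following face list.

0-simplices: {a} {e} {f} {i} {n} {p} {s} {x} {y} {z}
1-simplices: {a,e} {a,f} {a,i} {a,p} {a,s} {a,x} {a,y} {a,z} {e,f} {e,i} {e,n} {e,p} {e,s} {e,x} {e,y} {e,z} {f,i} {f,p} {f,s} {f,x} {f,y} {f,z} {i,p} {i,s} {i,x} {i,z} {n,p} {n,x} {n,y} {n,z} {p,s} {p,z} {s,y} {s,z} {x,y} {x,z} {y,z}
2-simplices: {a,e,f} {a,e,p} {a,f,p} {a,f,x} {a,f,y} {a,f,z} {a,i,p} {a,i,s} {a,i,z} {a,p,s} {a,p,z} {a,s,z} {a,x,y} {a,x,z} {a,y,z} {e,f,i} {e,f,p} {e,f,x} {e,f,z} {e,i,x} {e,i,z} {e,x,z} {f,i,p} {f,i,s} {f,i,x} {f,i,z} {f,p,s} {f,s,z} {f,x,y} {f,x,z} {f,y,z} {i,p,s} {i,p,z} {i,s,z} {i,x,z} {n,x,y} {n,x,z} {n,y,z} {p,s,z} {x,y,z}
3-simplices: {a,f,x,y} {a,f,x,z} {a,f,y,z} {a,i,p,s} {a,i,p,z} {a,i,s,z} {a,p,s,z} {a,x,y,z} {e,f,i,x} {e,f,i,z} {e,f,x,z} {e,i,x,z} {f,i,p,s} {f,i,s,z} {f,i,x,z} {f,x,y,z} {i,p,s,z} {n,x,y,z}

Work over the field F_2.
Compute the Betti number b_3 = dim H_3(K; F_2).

n_0=10 n_1=37 n_2=40 n_3=18  [Z2]
∂1: piv[ae,af,ai,ap,as,ax,ay,az,en] rk=9  ker:ef,ei,ep,es,ex,ey,ez,fi,fp,fs,fx,fy,fz,ip,is,ix,iz,np,nx,ny,nz,ps,pz,sy,sz,xy,xz,yz
∂2: piv[aef,aep,afp,afx,afy,afz,aip,ais,aiz,aps,apz,asz,axy,axz,ayz,efi,efx,efz,eix,eiz,fis,nxy,nxz] rk=23  ker:efp,exz,fip,fix,fiz,fps,fsz,fxy,fxz,fyz,ips,ipz,isz,ixz,nyz,psz,xyz
∂3: piv[afxy,afxz,afyz,aips,aipz,aisz,apsz,axyz,efix,efiz,efxz,eixz,fips,fisz,nxyz] rk=15  ker:fixz,fxyz,ipsz
b_3=(18−15)−0=3

b_3=3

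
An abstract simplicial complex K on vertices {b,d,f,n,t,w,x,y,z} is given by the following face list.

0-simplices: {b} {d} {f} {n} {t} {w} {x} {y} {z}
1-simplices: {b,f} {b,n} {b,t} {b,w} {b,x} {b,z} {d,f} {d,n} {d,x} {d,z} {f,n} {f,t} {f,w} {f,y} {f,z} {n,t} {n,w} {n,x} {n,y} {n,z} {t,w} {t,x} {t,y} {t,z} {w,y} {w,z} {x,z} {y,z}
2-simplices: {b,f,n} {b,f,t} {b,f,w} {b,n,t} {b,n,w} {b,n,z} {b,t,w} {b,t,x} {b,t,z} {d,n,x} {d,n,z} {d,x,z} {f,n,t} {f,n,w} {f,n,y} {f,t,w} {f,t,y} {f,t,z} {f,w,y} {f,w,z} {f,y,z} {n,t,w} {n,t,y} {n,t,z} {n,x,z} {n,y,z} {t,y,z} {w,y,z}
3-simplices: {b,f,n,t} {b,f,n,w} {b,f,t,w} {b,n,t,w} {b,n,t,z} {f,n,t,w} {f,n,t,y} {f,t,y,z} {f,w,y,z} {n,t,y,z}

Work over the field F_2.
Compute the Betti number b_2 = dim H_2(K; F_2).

b_2=1

n_0=9 n_1=28 n_2=28 n_3=10  [Z2]
∂1: piv[bf,bn,bt,bw,bx,bz,df,fy] rk=8  ker:dn,dx,dz,fn,ft,fw,fz,nt,nw,nx,ny,nz,tw,tx,ty,tz,wy,wz,xz,yz
∂2: piv[bfn,bft,bfw,bnt,bnw,bnz,btw,btx,btz,dnx,dnz,dxz,fny,fty,ftz,fwy,fwz,fyz] rk=18  ker:fnt,fnw,ftw,ntw,nty,ntz,nxz,nyz,tyz,wyz
∂3: piv[bfnt,bfnw,bftw,bntw,bntz,fnty,ftyz,fwyz,ntyz] rk=9  ker:fntw
b_2=(28−18)−9=1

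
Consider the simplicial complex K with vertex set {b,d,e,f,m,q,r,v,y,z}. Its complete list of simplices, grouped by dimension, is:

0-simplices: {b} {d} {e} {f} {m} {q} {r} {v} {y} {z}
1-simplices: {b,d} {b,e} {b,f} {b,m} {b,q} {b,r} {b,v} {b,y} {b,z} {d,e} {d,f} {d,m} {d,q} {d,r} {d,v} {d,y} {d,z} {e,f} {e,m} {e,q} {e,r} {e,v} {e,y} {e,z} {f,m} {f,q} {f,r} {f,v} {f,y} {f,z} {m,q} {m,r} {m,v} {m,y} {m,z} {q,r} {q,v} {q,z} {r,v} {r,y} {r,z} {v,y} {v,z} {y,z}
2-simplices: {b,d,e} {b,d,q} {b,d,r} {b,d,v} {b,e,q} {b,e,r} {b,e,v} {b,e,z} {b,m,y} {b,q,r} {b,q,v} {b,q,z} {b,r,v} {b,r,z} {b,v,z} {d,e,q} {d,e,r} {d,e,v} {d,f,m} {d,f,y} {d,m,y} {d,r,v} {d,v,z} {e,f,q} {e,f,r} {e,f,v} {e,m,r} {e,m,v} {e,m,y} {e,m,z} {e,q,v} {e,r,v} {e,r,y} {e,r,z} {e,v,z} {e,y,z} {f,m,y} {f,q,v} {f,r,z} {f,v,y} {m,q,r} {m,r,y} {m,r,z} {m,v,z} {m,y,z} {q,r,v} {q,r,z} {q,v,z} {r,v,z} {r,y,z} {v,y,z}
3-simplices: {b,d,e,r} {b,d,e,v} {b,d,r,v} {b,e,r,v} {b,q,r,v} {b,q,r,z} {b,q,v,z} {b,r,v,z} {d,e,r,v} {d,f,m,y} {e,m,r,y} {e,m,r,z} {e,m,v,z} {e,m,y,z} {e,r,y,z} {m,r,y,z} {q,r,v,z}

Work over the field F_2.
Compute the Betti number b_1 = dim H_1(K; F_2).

n_0=10 n_1=44 n_2=51 n_3=17  [Z2]
∂1: piv[bd,be,bf,bm,bq,br,bv,by,bz] rk=9  ker:de,df,dm,dq,dr,dv,dy,dz,ef,em,eq,er,ev,ey,ez,fm,fq,fr,fv,fy,fz,mq,mr,mv,my,mz,qr,qv,qz,rv,ry,rz,vy,vz,yz
∂2: piv[bde,bdq,bdr,bdv,beq,ber,bev,bez,bmy,bqr,bqv,bqz,brv,brz,bvz,dfm,dfy,dmy,dvz,efq,efr,efv,emr,emv,emy,emz,ery,eyz,frz,fvy,mqr,vyz] rk=32  ker:deq,der,dev,drv,eqv,erv,erz,evz,fmy,fqv,mry,mrz,mvz,myz,qrv,qrz,qvz,rvz,ryz
∂3: piv[bder,bdev,bdrv,berv,bqrv,bqrz,bqvz,brvz,dfmy,emry,emrz,emvz,emyz,eryz] rk=14  ker:derv,mryz,qrvz
b_1=(44−9)−32=3

b_1=3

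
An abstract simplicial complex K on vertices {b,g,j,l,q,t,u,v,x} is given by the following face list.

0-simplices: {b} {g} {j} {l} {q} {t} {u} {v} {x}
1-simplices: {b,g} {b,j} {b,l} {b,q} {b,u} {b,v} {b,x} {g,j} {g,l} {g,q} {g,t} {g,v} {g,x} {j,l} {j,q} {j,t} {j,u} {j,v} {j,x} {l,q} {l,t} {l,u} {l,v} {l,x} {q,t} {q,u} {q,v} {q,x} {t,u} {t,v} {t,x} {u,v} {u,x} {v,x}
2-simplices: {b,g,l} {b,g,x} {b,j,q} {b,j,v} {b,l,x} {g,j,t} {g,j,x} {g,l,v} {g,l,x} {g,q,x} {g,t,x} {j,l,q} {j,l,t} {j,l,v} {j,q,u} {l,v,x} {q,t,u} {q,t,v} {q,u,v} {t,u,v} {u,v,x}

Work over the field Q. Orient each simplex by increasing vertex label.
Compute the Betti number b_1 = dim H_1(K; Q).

b_1=7

n_0=9 n_1=34 n_2=21  [Q]
∂1: piv[bg,bj,bl,bq,bu,bv,bx,gt] rk=8  ker:gj,gl,gq,gv,gx,jl,jq,jt,ju,jv,jx,lq,lt,lu,lv,lx,qt,qu,qv,qx,tu,tv,tx,uv,ux,vx
∂2: piv[bgl,bgx,bjq,bjv,blx,gjt,gjx,glv,gqx,gtx,jlq,jlt,jlv,jqu,lvx,qtu,qtv,quv,uvx] rk=19  ker:glx,tuv
b_1=(34−8)−19=7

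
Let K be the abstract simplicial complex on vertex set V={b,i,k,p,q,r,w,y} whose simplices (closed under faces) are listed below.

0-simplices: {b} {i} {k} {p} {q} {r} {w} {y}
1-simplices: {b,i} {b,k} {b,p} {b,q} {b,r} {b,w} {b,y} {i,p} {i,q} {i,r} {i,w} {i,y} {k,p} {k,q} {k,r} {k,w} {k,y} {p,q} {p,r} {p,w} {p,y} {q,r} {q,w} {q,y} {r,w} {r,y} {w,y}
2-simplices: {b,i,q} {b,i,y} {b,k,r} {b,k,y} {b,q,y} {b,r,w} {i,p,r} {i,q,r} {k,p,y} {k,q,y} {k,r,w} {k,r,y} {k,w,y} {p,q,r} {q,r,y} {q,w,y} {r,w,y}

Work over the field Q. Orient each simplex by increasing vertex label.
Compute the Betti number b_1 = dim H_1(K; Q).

b_1=4

n_0=8 n_1=27 n_2=17  [Q]
∂1: piv[bi,bk,bp,bq,br,bw,by] rk=7  ker:ip,iq,ir,iw,iy,kp,kq,kr,kw,ky,pq,pr,pw,py,qr,qw,qy,rw,ry,wy
∂2: piv[biq,biy,bkr,bky,bqy,brw,ipr,iqr,kpy,kqy,krw,kry,kwy,pqr,qry,qwy] rk=16  ker:rwy
b_1=(27−7)−16=4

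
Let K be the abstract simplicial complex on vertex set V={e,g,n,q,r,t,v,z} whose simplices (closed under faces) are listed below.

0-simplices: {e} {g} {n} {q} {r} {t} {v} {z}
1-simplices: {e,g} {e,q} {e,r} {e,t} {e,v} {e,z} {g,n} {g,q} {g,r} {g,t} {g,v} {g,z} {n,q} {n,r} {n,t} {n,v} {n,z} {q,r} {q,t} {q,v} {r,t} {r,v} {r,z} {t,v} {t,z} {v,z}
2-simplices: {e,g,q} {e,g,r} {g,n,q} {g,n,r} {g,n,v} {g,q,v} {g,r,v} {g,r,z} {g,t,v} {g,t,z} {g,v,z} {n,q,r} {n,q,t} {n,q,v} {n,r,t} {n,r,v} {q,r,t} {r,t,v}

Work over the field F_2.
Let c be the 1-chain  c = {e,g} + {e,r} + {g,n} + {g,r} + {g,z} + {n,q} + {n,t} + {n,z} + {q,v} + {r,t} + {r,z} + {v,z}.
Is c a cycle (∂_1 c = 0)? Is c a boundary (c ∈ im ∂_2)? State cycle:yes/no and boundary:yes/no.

cycle:yes boundary:no

n_0=8 n_1=26 n_2=18  [Z2]
∂1: piv[eg,eq,er,et,ev,ez,gn] rk=7  ker:gq,gr,gt,gv,gz,nq,nr,nt,nv,nz,qr,qt,qv,rt,rv,rz,tv,tz,vz
∂2: piv[egq,egr,gnq,gnr,gnv,gqv,grv,grz,gtv,gtz,gvz,nqr,nqt,nrt,rtv] rk=15  ker:nqv,nrv,qrt
∂1c = 0
c vs im∂2: residual ≠ 0 ⇒ not boundary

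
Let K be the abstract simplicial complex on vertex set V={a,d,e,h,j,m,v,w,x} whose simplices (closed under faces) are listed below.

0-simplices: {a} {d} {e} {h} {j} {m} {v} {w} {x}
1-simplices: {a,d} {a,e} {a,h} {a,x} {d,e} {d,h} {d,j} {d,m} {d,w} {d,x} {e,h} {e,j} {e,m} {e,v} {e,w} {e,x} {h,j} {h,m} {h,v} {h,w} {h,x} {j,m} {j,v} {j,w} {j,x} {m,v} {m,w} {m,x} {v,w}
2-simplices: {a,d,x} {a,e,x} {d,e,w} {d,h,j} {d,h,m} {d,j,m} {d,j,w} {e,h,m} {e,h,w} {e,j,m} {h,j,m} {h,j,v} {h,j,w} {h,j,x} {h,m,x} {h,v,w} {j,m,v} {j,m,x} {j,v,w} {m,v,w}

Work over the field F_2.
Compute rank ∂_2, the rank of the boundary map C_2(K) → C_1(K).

n_0=9 n_1=29 n_2=20  [Z2]
∂1: piv[ad,ae,ah,ax,dj,dm,dw,ev] rk=8  ker:de,dh,dx,eh,ej,em,ew,ex,hj,hm,hv,hw,hx,jm,jv,jw,jx,mv,mw,mx,vw
∂2: piv[adx,aex,dew,dhj,dhm,djm,djw,ehm,ehw,ejm,hjv,hjw,hjx,hmx,hvw,jmv,mvw] rk=17  ker:hjm,jmx,jvw
rk∂_2=17

rank∂_2=17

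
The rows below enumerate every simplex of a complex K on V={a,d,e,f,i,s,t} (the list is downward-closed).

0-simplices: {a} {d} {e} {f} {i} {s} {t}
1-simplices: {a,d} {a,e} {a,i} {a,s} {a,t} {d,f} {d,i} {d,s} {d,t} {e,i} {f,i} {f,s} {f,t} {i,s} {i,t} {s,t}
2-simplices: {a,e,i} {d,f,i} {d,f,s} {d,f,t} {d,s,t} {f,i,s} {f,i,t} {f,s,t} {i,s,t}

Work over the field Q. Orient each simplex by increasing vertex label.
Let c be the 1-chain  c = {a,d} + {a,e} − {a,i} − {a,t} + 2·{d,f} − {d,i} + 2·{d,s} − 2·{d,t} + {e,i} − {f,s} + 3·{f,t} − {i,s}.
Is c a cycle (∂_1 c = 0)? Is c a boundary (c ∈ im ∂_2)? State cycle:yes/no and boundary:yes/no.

cycle:yes boundary:no

n_0=7 n_1=16 n_2=9  [Q]
∂1: piv[ad,ae,ai,as,at,df] rk=6  ker:di,ds,dt,ei,fi,fs,ft,is,it,st
∂2: piv[aei,dfi,dfs,dft,dst,fis,fit] rk=7  ker:fst,ist
∂1c = 0
c vs im∂2: residual ≠ 0 ⇒ not boundary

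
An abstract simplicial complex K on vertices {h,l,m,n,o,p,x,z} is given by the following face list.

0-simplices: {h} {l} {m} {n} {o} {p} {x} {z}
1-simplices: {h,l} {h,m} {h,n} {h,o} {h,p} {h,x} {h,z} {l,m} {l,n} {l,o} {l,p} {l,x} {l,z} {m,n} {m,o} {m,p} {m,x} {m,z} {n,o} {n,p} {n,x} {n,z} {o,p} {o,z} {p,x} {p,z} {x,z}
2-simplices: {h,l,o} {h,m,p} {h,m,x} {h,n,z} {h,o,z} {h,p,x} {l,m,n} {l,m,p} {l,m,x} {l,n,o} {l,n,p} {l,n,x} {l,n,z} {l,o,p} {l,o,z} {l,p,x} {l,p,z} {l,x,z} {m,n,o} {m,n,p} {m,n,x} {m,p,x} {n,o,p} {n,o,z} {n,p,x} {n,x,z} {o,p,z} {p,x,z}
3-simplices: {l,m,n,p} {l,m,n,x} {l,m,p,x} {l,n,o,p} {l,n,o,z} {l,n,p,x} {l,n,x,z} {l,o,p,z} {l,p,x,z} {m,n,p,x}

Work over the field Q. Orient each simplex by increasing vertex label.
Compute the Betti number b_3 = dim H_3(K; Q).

n_0=8 n_1=27 n_2=28 n_3=10  [Q]
∂1: piv[hl,hm,hn,ho,hp,hx,hz] rk=7  ker:lm,ln,lo,lp,lx,lz,mn,mo,mp,mx,mz,no,np,nx,nz,op,oz,px,pz,xz
∂2: piv[hlo,hmp,hmx,hnz,hoz,hpx,lmn,lmp,lmx,lno,lnp,lnx,lnz,lop,loz,lpz,lxz,mno] rk=18  ker:lpx,mnp,mnx,mpx,nop,noz,npx,nxz,opz,pxz
∂3: piv[lmnp,lmnx,lmpx,lnop,lnoz,lnpx,lnxz,lopz,lpxz] rk=9  ker:mnpx
b_3=(10−9)−0=1

b_3=1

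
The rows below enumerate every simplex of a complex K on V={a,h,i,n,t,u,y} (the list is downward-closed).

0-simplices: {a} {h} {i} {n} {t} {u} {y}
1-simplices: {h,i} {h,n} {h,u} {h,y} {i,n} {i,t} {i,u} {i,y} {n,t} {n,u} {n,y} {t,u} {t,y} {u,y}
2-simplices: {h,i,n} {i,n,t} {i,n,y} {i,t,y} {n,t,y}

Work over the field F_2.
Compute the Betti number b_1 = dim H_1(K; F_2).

b_1=5

n_0=7 n_1=14 n_2=5  [Z2]
∂1: piv[hi,hn,hu,hy,it] rk=5  ker:in,iu,iy,nt,nu,ny,tu,ty,uy
∂2: piv[hin,int,iny,ity] rk=4  ker:nty
b_1=(14−5)−4=5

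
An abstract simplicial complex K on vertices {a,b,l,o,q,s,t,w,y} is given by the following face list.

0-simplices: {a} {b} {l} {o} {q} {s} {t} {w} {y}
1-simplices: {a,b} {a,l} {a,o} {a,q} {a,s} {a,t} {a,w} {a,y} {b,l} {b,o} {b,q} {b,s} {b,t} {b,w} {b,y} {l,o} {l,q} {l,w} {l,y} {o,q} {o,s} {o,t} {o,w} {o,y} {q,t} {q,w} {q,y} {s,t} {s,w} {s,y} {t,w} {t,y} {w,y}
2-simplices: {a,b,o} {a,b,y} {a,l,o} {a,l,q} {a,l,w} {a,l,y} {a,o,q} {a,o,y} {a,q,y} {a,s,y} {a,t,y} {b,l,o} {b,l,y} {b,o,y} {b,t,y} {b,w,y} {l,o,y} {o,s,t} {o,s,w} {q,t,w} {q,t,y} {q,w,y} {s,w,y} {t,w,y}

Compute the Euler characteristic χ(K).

χ(K)=0

n_0=9 n_1=33 n_2=24
χ=+9−33+24=0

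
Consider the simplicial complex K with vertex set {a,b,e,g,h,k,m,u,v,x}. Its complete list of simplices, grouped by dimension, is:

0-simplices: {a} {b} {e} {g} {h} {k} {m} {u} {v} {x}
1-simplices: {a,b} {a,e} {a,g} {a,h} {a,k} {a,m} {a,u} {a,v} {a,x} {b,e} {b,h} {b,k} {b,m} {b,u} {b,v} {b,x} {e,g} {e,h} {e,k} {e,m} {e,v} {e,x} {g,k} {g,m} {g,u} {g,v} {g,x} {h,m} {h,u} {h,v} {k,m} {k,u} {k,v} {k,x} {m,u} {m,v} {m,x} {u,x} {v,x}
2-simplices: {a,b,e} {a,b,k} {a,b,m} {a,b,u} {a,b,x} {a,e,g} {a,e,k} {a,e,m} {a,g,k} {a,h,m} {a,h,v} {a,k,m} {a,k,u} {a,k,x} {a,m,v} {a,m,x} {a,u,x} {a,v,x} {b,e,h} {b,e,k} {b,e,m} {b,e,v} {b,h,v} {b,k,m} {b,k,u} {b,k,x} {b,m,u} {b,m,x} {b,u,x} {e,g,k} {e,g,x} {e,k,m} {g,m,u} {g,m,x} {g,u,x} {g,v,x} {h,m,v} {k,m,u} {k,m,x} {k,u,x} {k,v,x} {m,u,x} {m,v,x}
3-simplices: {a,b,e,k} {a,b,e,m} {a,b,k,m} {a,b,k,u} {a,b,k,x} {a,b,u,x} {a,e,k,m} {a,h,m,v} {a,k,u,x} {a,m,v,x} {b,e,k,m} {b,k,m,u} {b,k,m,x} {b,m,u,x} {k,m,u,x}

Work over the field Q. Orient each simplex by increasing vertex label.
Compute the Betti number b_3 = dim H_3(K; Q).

n_0=10 n_1=39 n_2=43 n_3=15  [Q]
∂1: piv[ab,ae,ag,ah,ak,am,au,av,ax] rk=9  ker:be,bh,bk,bm,bu,bv,bx,eg,eh,ek,em,ev,ex,gk,gm,gu,gv,gx,hm,hu,hv,km,ku,kv,kx,mu,mv,mx,ux,vx
∂2: piv[abe,abk,abm,abu,abx,aeg,aek,aem,agk,ahm,ahv,akm,aku,akx,amv,amx,aux,avx,beh,bev,bhv,bmu,egx,gmu,gmx,gvx,kvx] rk=27  ker:bek,bem,bkm,bku,bkx,bmx,bux,egk,ekm,gux,hmv,kmu,kmx,kux,mux,mvx
∂3: piv[abek,abem,abkm,abku,abkx,abux,aekm,ahmv,akux,amvx,bkmu,bkmx,bmux] rk=13  ker:bekm,kmux
b_3=(15−13)−0=2

b_3=2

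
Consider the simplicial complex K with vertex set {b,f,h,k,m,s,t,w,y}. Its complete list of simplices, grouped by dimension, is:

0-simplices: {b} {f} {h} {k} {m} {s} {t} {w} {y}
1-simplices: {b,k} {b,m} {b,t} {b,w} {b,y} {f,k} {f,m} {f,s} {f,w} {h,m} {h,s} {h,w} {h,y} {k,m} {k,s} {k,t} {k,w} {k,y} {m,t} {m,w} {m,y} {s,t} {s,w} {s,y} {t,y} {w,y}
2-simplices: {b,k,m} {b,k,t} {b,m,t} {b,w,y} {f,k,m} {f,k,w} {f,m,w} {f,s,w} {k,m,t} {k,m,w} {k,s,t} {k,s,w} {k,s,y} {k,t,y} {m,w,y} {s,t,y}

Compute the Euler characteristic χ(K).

n_0=9 n_1=26 n_2=16
χ=+9−26+16=-1

χ(K)=-1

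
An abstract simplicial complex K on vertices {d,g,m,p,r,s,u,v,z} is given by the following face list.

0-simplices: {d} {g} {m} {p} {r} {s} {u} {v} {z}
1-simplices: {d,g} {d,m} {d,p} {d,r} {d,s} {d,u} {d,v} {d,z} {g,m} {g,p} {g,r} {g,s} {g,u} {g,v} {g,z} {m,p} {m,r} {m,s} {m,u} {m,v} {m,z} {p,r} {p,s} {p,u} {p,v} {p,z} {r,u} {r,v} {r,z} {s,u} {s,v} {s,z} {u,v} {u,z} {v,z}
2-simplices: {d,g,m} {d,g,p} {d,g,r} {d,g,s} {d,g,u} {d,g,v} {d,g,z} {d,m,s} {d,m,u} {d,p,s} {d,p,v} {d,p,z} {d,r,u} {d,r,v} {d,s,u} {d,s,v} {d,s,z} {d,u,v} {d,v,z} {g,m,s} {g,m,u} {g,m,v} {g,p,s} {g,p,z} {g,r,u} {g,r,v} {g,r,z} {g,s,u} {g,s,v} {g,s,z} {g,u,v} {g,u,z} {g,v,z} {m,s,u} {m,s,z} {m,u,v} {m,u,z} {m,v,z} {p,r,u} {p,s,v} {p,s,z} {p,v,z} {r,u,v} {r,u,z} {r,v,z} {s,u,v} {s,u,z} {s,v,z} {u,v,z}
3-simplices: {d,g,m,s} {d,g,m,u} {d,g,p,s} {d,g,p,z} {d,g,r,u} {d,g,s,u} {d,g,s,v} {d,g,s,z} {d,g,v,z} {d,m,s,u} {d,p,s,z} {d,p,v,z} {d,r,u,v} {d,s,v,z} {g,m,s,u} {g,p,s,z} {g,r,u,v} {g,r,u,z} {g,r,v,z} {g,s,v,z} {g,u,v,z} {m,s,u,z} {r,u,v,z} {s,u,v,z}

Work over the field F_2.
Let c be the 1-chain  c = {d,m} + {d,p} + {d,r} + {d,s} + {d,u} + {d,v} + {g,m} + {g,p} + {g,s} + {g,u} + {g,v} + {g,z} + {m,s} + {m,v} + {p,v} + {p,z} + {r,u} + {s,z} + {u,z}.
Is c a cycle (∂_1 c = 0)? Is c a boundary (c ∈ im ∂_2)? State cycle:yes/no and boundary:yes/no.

n_0=9 n_1=35 n_2=49 n_3=24  [Z2]
∂1: piv[dg,dm,dp,dr,ds,du,dv,dz] rk=8  ker:gm,gp,gr,gs,gu,gv,gz,mp,mr,ms,mu,mv,mz,pr,ps,pu,pv,pz,ru,rv,rz,su,sv,sz,uv,uz,vz
∂2: piv[dgm,dgp,dgr,dgs,dgu,dgv,dgz,dms,dmu,dps,dpv,dpz,dru,drv,dsu,dsv,dsz,duv,dvz,gmv,grz,guz,msz,pru] rk=24  ker:gms,gmu,gps,gpz,gru,grv,gsu,gsv,gsz,guv,gvz,msu,muv,muz,mvz,psv,psz,pvz,ruv,ruz,rvz,suv,suz,svz,uvz
∂3: piv[dgms,dgmu,dgps,dgpz,dgru,dgsu,dgsv,dgsz,dgvz,dmsu,dpsz,dpvz,druv,dsvz,gruv,gruz,grvz,guvz,msuz,suvz] rk=20  ker:gmsu,gpsz,gsvz,ruvz
∂1c = 0
c vs im∂2: reduces to 0 ⇒ boundary

cycle:yes boundary:yes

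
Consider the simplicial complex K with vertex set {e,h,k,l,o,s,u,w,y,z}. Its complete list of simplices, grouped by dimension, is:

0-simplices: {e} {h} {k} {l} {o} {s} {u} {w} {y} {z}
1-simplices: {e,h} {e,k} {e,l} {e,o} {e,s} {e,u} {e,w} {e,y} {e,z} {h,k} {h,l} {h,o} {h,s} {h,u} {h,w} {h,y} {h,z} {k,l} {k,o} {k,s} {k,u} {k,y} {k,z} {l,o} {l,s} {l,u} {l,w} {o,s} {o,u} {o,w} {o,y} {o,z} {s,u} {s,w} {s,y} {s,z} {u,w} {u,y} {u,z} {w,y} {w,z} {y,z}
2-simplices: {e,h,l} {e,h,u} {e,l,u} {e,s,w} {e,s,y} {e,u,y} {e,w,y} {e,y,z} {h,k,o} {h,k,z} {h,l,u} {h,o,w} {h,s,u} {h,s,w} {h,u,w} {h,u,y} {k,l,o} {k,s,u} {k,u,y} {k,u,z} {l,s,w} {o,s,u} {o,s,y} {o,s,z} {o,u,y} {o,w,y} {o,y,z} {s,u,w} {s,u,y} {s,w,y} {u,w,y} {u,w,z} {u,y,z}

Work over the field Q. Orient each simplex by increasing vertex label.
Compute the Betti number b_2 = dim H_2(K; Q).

b_2=5

n_0=10 n_1=42 n_2=33  [Q]
∂1: piv[eh,ek,el,eo,es,eu,ew,ey,ez] rk=9  ker:hk,hl,ho,hs,hu,hw,hy,hz,kl,ko,ks,ku,ky,kz,lo,ls,lu,lw,os,ou,ow,oy,oz,su,sw,sy,sz,uw,uy,uz,wy,wz,yz
∂2: piv[ehl,ehu,elu,esw,esy,euy,ewy,eyz,hko,hkz,how,hsu,hsw,huw,huy,klo,ksu,kuy,kuz,lsw,osu,osy,osz,ouy,owy,oyz,uwz,uyz] rk=28  ker:hlu,suw,suy,swy,uwy
b_2=(33−28)−0=5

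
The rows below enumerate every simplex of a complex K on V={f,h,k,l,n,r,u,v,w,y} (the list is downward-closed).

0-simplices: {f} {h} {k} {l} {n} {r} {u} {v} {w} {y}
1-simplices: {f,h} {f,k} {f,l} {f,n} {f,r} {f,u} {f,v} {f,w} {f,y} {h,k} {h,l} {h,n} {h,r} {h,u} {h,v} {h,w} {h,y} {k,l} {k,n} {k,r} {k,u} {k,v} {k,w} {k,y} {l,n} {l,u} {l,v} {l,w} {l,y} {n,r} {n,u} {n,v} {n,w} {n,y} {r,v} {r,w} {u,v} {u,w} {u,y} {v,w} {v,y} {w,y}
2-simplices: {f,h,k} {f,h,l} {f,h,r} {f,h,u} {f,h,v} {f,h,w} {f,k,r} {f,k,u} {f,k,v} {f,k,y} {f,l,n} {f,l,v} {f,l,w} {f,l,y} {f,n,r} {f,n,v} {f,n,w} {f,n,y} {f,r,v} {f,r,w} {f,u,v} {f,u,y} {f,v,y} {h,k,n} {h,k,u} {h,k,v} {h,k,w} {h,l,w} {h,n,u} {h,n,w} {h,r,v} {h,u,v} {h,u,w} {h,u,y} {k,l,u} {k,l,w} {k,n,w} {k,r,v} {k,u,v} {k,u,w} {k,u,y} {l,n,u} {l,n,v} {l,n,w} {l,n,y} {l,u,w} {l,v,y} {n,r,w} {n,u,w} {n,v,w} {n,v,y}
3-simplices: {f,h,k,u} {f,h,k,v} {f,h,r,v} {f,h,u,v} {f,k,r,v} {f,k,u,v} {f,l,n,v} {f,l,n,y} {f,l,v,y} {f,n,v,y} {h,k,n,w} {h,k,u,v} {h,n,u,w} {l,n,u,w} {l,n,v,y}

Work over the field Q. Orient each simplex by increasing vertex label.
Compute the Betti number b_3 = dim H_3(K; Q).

n_0=10 n_1=42 n_2=51 n_3=15  [Q]
∂1: piv[fh,fk,fl,fn,fr,fu,fv,fw,fy] rk=9  ker:hk,hl,hn,hr,hu,hv,hw,hy,kl,kn,kr,ku,kv,kw,ky,ln,lu,lv,lw,ly,nr,nu,nv,nw,ny,rv,rw,uv,uw,uy,vw,vy,wy
∂2: piv[fhk,fhl,fhr,fhu,fhv,fhw,fkr,fku,fkv,fky,fln,flv,flw,fly,fnr,fnv,fnw,fny,frv,frw,fuv,fuy,fvy,hkn,hkw,hnu,hnw,huw,huy,klu,klw,nvw] rk=32  ker:hku,hkv,hlw,hrv,huv,knw,krv,kuv,kuw,kuy,lnu,lnv,lnw,lny,luw,lvy,nrw,nuw,nvy
∂3: piv[fhku,fhkv,fhrv,fhuv,fkrv,fkuv,flnv,flny,flvy,fnvy,hknw,hnuw,lnuw] rk=13  ker:hkuv,lnvy
b_3=(15−13)−0=2

b_3=2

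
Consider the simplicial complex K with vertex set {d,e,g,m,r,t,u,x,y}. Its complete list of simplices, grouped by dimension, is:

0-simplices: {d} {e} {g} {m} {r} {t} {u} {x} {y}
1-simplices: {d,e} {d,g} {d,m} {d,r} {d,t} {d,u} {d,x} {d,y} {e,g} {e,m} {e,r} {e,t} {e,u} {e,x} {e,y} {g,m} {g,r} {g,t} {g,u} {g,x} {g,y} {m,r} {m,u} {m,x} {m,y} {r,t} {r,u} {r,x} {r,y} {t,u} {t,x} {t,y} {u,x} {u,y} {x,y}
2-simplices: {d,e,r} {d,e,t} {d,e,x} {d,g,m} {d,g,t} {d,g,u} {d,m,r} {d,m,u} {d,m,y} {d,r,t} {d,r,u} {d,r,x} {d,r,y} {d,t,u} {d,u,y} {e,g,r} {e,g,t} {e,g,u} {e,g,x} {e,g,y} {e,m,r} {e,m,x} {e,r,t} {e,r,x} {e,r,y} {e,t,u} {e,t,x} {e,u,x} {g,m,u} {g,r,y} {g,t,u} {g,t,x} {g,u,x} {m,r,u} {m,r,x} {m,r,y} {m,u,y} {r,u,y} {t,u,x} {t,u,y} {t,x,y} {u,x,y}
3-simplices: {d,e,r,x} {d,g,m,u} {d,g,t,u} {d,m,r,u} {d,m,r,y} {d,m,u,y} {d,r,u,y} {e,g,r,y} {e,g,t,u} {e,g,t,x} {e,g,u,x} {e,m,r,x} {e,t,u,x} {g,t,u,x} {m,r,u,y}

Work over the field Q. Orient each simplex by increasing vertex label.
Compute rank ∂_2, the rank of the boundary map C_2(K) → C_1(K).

n_0=9 n_1=35 n_2=42 n_3=15  [Q]
∂1: piv[de,dg,dm,dr,dt,du,dx,dy] rk=8  ker:eg,em,er,et,eu,ex,ey,gm,gr,gt,gu,gx,gy,mr,mu,mx,my,rt,ru,rx,ry,tu,tx,ty,ux,uy,xy
∂2: piv[der,det,dex,dgm,dgt,dgu,dmr,dmu,dmy,drt,dru,drx,dry,dtu,duy,egr,egt,egu,egx,egy,emr,emx,ery,etx,eux,tuy,txy] rk=27  ker:ert,erx,etu,gmu,gry,gtu,gtx,gux,mru,mrx,mry,muy,ruy,tux,uxy
∂3: piv[derx,dgmu,dgtu,dmru,dmry,dmuy,druy,egry,egtu,egtx,egux,emrx,etux] rk=13  ker:gtux,mruy
rk∂_2=27

rank∂_2=27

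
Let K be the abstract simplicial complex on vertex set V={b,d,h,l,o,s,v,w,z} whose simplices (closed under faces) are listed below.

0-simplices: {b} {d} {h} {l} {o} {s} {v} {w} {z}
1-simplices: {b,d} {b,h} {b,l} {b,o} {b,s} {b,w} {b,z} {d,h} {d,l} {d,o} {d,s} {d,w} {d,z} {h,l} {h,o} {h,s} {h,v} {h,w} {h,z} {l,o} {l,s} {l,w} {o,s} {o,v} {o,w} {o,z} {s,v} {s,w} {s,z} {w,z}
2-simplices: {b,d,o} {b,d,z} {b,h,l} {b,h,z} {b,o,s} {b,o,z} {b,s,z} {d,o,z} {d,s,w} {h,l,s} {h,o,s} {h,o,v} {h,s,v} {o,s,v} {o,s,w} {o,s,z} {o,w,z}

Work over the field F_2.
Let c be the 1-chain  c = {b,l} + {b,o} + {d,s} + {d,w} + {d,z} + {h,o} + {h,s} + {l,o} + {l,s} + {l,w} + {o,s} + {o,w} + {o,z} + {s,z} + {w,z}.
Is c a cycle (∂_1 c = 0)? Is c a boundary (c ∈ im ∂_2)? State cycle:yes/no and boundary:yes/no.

cycle:no boundary:no

n_0=9 n_1=30 n_2=17  [Z2]
∂1: piv[bd,bh,bl,bo,bs,bw,bz,hv] rk=8  ker:dh,dl,do,ds,dw,dz,hl,ho,hs,hw,hz,lo,ls,lw,os,ov,ow,oz,sv,sw,sz,wz
∂2: piv[bdo,bdz,bhl,bhz,bos,boz,bsz,dsw,hls,hos,hov,hsv,osw,owz] rk=14  ker:doz,osv,osz
∂1c = {d} + {s}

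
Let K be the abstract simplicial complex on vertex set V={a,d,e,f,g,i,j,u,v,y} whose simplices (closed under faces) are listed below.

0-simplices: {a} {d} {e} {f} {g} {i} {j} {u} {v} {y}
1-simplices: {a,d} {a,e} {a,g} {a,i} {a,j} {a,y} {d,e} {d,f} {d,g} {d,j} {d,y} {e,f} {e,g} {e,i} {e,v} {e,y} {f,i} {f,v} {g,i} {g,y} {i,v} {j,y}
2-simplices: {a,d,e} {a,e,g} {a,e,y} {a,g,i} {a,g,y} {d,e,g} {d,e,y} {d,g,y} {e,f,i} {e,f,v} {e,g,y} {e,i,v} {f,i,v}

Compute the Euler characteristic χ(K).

χ(K)=1

n_0=10 n_1=22 n_2=13
χ=+10−22+13=1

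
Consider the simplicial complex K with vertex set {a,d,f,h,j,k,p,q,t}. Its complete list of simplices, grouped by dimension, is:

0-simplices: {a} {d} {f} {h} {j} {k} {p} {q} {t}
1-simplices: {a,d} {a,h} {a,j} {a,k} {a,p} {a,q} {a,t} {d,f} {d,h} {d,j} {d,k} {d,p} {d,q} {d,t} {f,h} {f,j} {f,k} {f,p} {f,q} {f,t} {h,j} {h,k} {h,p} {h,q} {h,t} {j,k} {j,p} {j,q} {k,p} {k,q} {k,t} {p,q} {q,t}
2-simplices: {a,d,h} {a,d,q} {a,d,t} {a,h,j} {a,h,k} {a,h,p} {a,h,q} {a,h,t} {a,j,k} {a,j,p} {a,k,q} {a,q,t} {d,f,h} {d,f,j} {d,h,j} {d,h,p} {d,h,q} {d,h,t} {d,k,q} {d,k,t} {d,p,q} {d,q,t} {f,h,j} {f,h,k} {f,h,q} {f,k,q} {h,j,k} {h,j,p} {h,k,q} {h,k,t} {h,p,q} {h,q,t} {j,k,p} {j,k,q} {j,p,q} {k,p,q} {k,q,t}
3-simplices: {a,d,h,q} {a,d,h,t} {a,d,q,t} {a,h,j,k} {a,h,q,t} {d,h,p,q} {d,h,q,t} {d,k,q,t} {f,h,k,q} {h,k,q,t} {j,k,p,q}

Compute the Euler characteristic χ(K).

χ(K)=2

n_0=9 n_1=33 n_2=37 n_3=11
χ=+9−33+37−11=2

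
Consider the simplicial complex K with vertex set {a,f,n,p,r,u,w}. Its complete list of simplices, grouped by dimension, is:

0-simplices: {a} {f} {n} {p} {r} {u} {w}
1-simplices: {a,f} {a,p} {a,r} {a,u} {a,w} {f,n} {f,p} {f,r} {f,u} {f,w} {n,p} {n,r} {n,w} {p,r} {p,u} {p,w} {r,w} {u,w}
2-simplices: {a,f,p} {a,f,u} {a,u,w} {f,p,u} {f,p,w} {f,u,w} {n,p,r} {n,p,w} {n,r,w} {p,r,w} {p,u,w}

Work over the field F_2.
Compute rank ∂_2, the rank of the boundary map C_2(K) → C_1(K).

n_0=7 n_1=18 n_2=11  [Z2]
∂1: piv[af,ap,ar,au,aw,fn] rk=6  ker:fp,fr,fu,fw,np,nr,nw,pr,pu,pw,rw,uw
∂2: piv[afp,afu,auw,fpu,fpw,fuw,npr,npw,nrw] rk=9  ker:prw,puw
rk∂_2=9

rank∂_2=9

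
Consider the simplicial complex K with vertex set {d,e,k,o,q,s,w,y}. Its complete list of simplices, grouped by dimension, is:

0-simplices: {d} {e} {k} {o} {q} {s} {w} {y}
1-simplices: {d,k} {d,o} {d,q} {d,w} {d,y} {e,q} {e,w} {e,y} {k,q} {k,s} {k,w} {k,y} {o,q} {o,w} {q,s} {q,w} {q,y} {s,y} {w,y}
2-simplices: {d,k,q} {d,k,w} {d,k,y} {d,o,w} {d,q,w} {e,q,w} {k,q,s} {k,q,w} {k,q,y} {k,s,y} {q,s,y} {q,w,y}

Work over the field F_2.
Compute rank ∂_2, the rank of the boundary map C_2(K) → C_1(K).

rank∂_2=10

n_0=8 n_1=19 n_2=12  [Z2]
∂1: piv[dk,do,dq,dw,dy,eq,ks] rk=7  ker:ew,ey,kq,kw,ky,oq,ow,qs,qw,qy,sy,wy
∂2: piv[dkq,dkw,dky,dow,dqw,eqw,kqs,kqy,ksy,qwy] rk=10  ker:kqw,qsy
rk∂_2=10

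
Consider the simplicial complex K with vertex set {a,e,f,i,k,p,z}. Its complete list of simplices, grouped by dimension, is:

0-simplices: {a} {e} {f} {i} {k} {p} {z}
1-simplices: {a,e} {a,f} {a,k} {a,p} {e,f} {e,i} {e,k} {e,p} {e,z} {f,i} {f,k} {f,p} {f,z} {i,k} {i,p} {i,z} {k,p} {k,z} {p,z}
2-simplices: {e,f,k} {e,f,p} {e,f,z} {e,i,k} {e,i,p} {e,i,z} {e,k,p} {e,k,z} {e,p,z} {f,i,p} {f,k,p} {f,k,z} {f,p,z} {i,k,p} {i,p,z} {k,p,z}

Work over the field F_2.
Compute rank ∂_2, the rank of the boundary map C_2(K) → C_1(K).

rank∂_2=10

n_0=7 n_1=19 n_2=16  [Z2]
∂1: piv[ae,af,ak,ap,ei,ez] rk=6  ker:ef,ek,ep,fi,fk,fp,fz,ik,ip,iz,kp,kz,pz
∂2: piv[efk,efp,efz,eik,eip,eiz,ekp,ekz,epz,fip] rk=10  ker:fkp,fkz,fpz,ikp,ipz,kpz
rk∂_2=10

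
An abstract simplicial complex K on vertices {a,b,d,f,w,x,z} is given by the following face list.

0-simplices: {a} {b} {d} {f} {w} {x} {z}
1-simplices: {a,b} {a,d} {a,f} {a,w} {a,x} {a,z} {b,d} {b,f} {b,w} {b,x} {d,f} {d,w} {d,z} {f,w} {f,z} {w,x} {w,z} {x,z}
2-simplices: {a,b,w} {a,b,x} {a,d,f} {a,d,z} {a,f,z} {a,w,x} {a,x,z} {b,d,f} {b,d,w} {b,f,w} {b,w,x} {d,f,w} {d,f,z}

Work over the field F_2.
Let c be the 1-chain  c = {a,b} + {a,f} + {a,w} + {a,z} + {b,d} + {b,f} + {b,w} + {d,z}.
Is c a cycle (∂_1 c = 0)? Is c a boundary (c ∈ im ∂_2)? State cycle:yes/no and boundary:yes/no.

cycle:yes boundary:yes

n_0=7 n_1=18 n_2=13  [Z2]
∂1: piv[ab,ad,af,aw,ax,az] rk=6  ker:bd,bf,bw,bx,df,dw,dz,fw,fz,wx,wz,xz
∂2: piv[abw,abx,adf,adz,afz,awx,axz,bdf,bdw,bfw] rk=10  ker:bwx,dfw,dfz
∂1c = 0
c vs im∂2: reduces to 0 ⇒ boundary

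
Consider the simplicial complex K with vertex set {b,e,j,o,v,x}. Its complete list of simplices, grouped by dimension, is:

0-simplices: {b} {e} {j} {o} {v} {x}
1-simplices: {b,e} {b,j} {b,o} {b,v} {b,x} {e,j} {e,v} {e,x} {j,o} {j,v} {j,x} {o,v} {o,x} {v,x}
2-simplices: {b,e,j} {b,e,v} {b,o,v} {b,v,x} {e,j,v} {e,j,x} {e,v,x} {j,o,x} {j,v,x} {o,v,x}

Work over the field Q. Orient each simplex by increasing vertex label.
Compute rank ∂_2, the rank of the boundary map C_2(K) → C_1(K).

n_0=6 n_1=14 n_2=10  [Q]
∂1: piv[be,bj,bo,bv,bx] rk=5  ker:ej,ev,ex,jo,jv,jx,ov,ox,vx
∂2: piv[bej,bev,bov,bvx,ejv,ejx,evx,jox,ovx] rk=9  ker:jvx
rk∂_2=9

rank∂_2=9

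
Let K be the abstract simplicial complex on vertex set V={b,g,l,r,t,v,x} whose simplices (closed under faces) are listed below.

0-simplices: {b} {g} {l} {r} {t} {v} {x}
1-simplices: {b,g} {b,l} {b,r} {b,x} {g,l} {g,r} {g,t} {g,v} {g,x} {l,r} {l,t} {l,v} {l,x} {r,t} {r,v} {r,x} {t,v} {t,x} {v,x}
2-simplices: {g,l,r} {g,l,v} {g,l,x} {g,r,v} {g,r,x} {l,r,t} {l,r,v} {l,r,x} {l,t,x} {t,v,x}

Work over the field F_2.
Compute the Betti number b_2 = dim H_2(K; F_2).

b_2=2

n_0=7 n_1=19 n_2=10  [Z2]
∂1: piv[bg,bl,br,bx,gt,gv] rk=6  ker:gl,gr,gx,lr,lt,lv,lx,rt,rv,rx,tv,tx,vx
∂2: piv[glr,glv,glx,grv,grx,lrt,ltx,tvx] rk=8  ker:lrv,lrx
b_2=(10−8)−0=2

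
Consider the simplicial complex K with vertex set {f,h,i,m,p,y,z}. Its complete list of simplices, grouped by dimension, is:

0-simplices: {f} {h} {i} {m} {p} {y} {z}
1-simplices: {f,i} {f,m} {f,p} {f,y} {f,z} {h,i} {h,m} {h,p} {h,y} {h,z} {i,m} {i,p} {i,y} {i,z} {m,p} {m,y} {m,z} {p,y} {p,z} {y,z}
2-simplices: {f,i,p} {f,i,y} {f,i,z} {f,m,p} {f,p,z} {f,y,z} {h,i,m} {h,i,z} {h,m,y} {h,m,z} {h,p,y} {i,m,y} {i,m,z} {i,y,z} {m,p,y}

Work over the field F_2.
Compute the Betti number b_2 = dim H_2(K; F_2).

b_2=2

n_0=7 n_1=20 n_2=15  [Z2]
∂1: piv[fi,fm,fp,fy,fz,hi] rk=6  ker:hm,hp,hy,hz,im,ip,iy,iz,mp,my,mz,py,pz,yz
∂2: piv[fip,fiy,fiz,fmp,fpz,fyz,him,hiz,hmy,hmz,hpy,imy,mpy] rk=13  ker:imz,iyz
b_2=(15−13)−0=2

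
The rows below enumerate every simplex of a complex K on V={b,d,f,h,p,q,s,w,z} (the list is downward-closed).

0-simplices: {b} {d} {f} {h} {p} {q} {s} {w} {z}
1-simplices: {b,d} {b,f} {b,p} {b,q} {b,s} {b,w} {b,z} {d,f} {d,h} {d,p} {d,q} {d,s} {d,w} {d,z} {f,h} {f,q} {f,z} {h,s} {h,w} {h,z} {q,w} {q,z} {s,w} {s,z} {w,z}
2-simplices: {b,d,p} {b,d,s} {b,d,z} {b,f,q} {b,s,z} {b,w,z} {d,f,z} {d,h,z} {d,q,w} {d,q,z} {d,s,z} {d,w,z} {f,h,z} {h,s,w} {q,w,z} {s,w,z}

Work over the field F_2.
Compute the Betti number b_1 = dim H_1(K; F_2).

b_1=3

n_0=9 n_1=25 n_2=16  [Z2]
∂1: piv[bd,bf,bp,bq,bs,bw,bz,dh] rk=8  ker:df,dp,dq,ds,dw,dz,fh,fq,fz,hs,hw,hz,qw,qz,sw,sz,wz
∂2: piv[bdp,bds,bdz,bfq,bsz,bwz,dfz,dhz,dqw,dqz,dwz,fhz,hsw,swz] rk=14  ker:dsz,qwz
b_1=(25−8)−14=3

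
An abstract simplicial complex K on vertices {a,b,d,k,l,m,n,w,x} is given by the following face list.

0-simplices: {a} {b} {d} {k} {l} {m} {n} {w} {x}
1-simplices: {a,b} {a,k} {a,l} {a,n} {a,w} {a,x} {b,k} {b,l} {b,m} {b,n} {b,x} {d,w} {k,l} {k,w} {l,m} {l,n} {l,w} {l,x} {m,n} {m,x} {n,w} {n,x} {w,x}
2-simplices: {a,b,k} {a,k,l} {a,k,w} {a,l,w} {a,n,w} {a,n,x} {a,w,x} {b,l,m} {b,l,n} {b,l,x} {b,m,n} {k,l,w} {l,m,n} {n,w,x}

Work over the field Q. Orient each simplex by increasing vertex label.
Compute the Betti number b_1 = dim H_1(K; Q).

n_0=9 n_1=23 n_2=14  [Q]
∂1: piv[ab,ak,al,an,aw,ax,bm,dw] rk=8  ker:bk,bl,bn,bx,kl,kw,lm,ln,lw,lx,mn,mx,nw,nx,wx
∂2: piv[abk,akl,akw,alw,anw,anx,awx,blm,bln,blx,bmn] rk=11  ker:klw,lmn,nwx
b_1=(23−8)−11=4

b_1=4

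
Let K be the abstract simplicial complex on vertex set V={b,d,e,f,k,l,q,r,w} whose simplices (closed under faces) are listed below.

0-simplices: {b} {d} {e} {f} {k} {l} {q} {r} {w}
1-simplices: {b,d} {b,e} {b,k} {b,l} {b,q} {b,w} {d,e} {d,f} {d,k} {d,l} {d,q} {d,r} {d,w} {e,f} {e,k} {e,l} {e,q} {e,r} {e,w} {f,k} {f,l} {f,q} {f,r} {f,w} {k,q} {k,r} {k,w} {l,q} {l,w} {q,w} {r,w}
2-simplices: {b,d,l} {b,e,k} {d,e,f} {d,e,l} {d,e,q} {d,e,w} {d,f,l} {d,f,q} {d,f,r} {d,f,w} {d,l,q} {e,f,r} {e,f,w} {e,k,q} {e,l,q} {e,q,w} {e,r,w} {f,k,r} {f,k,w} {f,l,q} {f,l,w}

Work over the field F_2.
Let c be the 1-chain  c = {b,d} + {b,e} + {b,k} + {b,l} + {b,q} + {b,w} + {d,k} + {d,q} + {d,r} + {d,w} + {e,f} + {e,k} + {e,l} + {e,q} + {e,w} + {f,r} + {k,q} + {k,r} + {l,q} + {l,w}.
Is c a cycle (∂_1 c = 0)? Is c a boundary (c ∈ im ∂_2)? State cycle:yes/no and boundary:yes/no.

n_0=9 n_1=31 n_2=21  [Z2]
∂1: piv[bd,be,bk,bl,bq,bw,df,dr] rk=8  ker:de,dk,dl,dq,dw,ef,ek,el,eq,er,ew,fk,fl,fq,fr,fw,kq,kr,kw,lq,lw,qw,rw
∂2: piv[bdl,bek,def,del,deq,dew,dfl,dfq,dfr,dfw,dlq,efr,ekq,eqw,erw,fkr,fkw,flw] rk=18  ker:efw,elq,flq
∂1c = {d} + {k} + {q} + {r}

cycle:no boundary:no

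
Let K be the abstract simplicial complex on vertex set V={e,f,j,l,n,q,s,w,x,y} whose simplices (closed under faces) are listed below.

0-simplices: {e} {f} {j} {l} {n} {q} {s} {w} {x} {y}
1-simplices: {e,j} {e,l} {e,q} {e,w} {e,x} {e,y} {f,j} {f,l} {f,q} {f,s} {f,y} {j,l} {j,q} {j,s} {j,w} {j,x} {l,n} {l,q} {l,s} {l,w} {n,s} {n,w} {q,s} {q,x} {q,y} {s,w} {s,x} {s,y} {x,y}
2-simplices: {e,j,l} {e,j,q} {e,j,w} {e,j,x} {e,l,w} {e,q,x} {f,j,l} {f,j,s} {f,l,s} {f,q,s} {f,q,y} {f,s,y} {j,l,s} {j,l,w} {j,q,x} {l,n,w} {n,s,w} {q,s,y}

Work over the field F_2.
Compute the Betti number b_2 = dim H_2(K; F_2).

b_2=4

n_0=10 n_1=29 n_2=18  [Z2]
∂1: piv[ej,el,eq,ew,ex,ey,fj,fs,ln] rk=9  ker:fl,fq,fy,jl,jq,js,jw,jx,lq,ls,lw,ns,nw,qs,qx,qy,sw,sx,sy,xy
∂2: piv[ejl,ejq,ejw,ejx,elw,eqx,fjl,fjs,fls,fqs,fqy,fsy,lnw,nsw] rk=14  ker:jls,jlw,jqx,qsy
b_2=(18−14)−0=4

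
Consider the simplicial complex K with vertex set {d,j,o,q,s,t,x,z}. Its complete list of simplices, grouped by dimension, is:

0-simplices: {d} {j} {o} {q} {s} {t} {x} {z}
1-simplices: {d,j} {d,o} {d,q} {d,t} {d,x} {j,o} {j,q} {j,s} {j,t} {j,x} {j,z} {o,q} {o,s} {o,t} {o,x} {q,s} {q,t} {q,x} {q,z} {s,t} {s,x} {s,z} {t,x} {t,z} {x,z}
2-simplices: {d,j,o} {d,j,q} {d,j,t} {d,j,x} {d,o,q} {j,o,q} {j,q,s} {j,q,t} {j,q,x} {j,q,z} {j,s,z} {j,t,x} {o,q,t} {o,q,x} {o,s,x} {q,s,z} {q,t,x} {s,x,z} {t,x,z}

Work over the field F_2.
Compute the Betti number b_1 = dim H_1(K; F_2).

b_1=2

n_0=8 n_1=25 n_2=19  [Z2]
∂1: piv[dj,do,dq,dt,dx,js,jz] rk=7  ker:jo,jq,jt,jx,oq,os,ot,ox,qs,qt,qx,qz,st,sx,sz,tx,tz,xz
∂2: piv[djo,djq,djt,djx,doq,jqs,jqt,jqx,jqz,jsz,jtx,oqt,oqx,osx,sxz,txz] rk=16  ker:joq,qsz,qtx
b_1=(25−7)−16=2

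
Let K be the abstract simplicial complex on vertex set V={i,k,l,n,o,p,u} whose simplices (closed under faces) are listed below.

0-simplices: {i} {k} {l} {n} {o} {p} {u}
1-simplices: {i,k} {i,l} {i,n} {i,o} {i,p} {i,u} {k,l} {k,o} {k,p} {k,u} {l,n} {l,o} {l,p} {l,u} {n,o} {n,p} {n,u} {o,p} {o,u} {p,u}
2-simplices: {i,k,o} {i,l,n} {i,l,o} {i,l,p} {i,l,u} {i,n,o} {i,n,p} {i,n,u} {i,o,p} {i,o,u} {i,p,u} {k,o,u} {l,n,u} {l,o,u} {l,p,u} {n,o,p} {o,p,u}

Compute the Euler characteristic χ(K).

χ(K)=4

n_0=7 n_1=20 n_2=17
χ=+7−20+17=4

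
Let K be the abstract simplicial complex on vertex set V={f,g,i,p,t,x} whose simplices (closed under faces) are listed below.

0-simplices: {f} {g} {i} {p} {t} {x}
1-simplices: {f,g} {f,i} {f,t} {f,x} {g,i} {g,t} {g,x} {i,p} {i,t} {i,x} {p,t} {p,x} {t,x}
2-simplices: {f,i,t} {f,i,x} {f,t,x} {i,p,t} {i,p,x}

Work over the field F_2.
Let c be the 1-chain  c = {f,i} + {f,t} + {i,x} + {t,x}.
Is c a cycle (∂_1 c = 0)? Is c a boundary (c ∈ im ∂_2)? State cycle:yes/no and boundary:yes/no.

n_0=6 n_1=13 n_2=5  [Z2]
∂1: piv[fg,fi,ft,fx,ip] rk=5  ker:gi,gt,gx,it,ix,pt,px,tx
∂2: piv[fit,fix,ftx,ipt,ipx] rk=5
∂1c = 0
c vs im∂2: reduces to 0 ⇒ boundary

cycle:yes boundary:yes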